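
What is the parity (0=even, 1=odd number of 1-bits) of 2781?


0b101011011101 has 8 ones => parity 0

0


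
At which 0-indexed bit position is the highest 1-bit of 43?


0b101011. Highest set bit at position 5

5


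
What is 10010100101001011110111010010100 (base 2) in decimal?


10010100101001011110111010010100 in decimal = 2493902484

2493902484


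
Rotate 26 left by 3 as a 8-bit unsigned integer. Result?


Rotate 0b11010 left by 3 (8-bit) = 0b11010000 = 208

208


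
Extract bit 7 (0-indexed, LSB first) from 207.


0b11001111, position 7 = 1

1


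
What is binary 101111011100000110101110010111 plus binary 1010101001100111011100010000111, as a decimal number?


101111011100000110101110010111 + 1010101001100111011100010000111 = 10000100101001000010010000011110 = 2225349662

2225349662


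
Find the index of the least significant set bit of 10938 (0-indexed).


0b10101010111010. Lowest set bit at position 1

1


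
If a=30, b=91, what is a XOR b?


30 ^ 91 = 69

69


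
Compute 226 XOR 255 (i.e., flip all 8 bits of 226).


226 ^ 255 = 29

29


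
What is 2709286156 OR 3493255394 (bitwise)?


0b10100001011111000110110100001100 | 0b11010000001101101101100011100010 = 0b11110001011111101111110111101110 = 4051631598

4051631598


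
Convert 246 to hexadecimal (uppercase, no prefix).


246 = F6 hex

F6


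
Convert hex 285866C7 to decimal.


285866C7 hex = 676882119 decimal

676882119


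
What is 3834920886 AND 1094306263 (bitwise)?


0b11100100100101000011111110110110 & 0b1000001001110011100100111010111 = 0b1000000000100000000100110010110 = 1074792854

1074792854


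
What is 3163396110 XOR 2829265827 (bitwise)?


0b10111100100011011001100000001110 ^ 0b10101000101000110010101110100011 = 0b10100001011101011001110101101 = 338604973

338604973


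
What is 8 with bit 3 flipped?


8 ^ (1 << 3) = 8 ^ 8 = 0

0


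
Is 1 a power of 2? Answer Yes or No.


0b1. Only one bit set => Yes

Yes


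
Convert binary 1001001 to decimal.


1001001 in decimal = 73

73


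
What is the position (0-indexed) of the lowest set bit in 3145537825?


0b10111011011111010001100100100001. Lowest set bit at position 0

0


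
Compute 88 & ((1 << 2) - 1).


88 & 3 = 0

0


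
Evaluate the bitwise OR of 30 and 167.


0b11110 | 0b10100111 = 0b10111111 = 191

191


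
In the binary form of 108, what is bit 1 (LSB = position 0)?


0b1101100, position 1 = 0

0


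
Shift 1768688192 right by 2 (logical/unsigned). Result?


0b1101001011011000000101001000000 >> 2 = 0b11010010110110000001010010000 = 442172048

442172048


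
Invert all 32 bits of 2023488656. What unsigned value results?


2023488656 ^ 4294967295 = 2271478639

2271478639


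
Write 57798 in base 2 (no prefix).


57798 = 1110000111000110 in binary

1110000111000110


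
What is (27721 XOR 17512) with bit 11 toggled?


Step 1: 27721 ^ 17512 = 10273
Step 2: 10273 ^ (1 << 11) = 10273 ^ 2048 = 8225

8225


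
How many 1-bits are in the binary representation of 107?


0b1101011 has 5 set bits

5


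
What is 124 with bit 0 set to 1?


124 | (1 << 0) = 124 | 1 = 125

125


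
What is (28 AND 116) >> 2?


Step 1: 28 & 116 = 20
Step 2: 20 >> 2 = 5

5


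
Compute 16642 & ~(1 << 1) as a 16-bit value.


16642 & ~(1 << 1) = 16640

16640


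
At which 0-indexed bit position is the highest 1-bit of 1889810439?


0b1110000101001000011100000000111. Highest set bit at position 30

30


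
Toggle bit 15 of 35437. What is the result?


35437 ^ (1 << 15) = 35437 ^ 32768 = 2669

2669


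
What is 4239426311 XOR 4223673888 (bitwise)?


0b11111100101100001000001100000111 ^ 0b11111011110000000010011000100000 = 0b111011100001010010100100111 = 124822823

124822823


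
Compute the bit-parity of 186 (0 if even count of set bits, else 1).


0b10111010 has 5 ones => parity 1

1


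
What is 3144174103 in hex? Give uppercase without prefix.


3144174103 = BB684A17 hex

BB684A17


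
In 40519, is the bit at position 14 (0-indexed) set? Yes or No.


0b1001111001000111, bit 14 = 0. No

No


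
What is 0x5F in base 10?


5F hex = 95 decimal

95


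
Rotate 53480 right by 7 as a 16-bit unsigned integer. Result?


Rotate 0b1101000011101000 right by 7 (16-bit) = 0b1101000110100001 = 53665

53665


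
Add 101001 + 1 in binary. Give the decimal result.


101001 + 1 = 101010 = 42

42


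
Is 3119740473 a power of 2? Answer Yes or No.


0b10111001111100110111011000111001. Multiple bits set => No

No


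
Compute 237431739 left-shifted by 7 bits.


0b1110001001101110101110111011 << 7 = 0b11100010011011101011101110110000000 = 30391262592

30391262592


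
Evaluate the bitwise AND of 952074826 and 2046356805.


0b111000101111111000001001001010 & 0b1111001111110001110110101000101 = 0b111000101110001000000001000000 = 951615552

951615552


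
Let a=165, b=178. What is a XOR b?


165 ^ 178 = 23

23


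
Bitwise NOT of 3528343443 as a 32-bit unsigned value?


~0b11010010010011100011111110010011 = 0b101101101100011100000001101100 = 766623852 (32-bit unsigned)

766623852


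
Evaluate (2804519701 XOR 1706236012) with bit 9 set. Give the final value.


Step 1: 2804519701 ^ 1706236012 = 3264908153
Step 2: 3264908153 | (1 << 9) = 3264908153 | 512 = 3264908153

3264908153


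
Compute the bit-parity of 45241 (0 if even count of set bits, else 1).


0b1011000010111001 has 8 ones => parity 0

0


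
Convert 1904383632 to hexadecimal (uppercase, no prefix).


1904383632 = 71829690 hex

71829690


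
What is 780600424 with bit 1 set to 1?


780600424 | (1 << 1) = 780600424 | 2 = 780600426

780600426


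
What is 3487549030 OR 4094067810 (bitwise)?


0b11001111110111111100011001100110 | 0b11110100000001101000010001100010 = 0b11111111110111111100011001100110 = 4292855398

4292855398


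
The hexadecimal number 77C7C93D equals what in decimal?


77C7C93D hex = 2009581885 decimal

2009581885


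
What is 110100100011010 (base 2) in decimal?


110100100011010 in decimal = 26906

26906


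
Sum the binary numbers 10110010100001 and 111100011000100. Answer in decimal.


10110010100001 + 111100011000100 = 1010010101100101 = 42341

42341


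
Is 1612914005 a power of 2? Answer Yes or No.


0b1100000001000110001110101010101. Multiple bits set => No

No


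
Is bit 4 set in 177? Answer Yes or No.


0b10110001, bit 4 = 1. Yes

Yes


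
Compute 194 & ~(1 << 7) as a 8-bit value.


194 & ~(1 << 7) = 66

66


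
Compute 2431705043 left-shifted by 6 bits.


0b10010000111100001101111111010011 << 6 = 0b10010000111100001101111111010011000000 = 155629122752

155629122752


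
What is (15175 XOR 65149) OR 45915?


Step 1: 15175 ^ 65149 = 50490
Step 2: 50490 | 45915 = 63355

63355


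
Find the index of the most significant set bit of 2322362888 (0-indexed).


0b10001010011011000111001000001000. Highest set bit at position 31

31


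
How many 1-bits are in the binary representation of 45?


0b101101 has 4 set bits

4


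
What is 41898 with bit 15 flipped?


41898 ^ (1 << 15) = 41898 ^ 32768 = 9130

9130


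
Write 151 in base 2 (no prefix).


151 = 10010111 in binary

10010111


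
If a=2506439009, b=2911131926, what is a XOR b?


2506439009 ^ 2911131926 = 954294391

954294391


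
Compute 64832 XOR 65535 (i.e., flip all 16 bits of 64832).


64832 ^ 65535 = 703

703


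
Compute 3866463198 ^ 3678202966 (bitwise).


0b11100110011101011000101111011110 ^ 0b11011011001111001110110001010110 = 0b111101010010010110011110001000 = 1028220808

1028220808


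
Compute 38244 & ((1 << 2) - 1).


38244 & 3 = 0

0


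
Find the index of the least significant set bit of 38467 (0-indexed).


0b1001011001000011. Lowest set bit at position 0

0


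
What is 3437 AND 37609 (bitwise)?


0b110101101101 & 0b1001001011101001 = 0b1101001 = 105

105


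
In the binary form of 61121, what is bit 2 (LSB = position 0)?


0b1110111011000001, position 2 = 0

0


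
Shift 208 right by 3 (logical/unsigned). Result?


0b11010000 >> 3 = 0b11010 = 26

26


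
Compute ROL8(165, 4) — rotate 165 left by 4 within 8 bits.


Rotate 0b10100101 left by 4 (8-bit) = 0b1011010 = 90

90


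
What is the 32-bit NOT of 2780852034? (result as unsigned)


~0b10100101110000000110111101000010 = 0b1011010001111111001000010111101 = 1514115261 (32-bit unsigned)

1514115261


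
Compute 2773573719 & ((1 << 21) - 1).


2773573719 & 2097151 = 1138775

1138775


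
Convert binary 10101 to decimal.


10101 in decimal = 21

21


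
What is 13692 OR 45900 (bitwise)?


0b11010101111100 | 0b1011001101001100 = 0b1011011101111100 = 46972

46972


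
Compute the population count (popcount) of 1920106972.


0b1110010011100101000000111011100 has 15 set bits

15


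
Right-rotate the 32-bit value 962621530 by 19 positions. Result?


Rotate 0b111001011000000111000001011010 right by 19 (32-bit) = 0b1110000010110100011100101100 = 235620140

235620140


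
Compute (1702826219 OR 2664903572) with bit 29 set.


Step 1: 1702826219 | 2664903572 = 4294915071
Step 2: 4294915071 | (1 << 29) = 4294915071 | 536870912 = 4294915071

4294915071


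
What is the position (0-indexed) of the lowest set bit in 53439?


0b1101000010111111. Lowest set bit at position 0

0


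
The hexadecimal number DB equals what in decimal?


DB hex = 219 decimal

219


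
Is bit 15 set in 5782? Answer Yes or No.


0b1011010010110, bit 15 = 0. No

No


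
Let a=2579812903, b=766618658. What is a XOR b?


2579812903 ^ 766618658 = 3027598853

3027598853


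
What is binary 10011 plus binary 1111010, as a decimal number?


10011 + 1111010 = 10001101 = 141

141


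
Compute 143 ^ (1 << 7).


143 ^ (1 << 7) = 143 ^ 128 = 15

15


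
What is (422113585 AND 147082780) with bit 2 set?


Step 1: 422113585 & 147082780 = 134234128
Step 2: 134234128 | (1 << 2) = 134234128 | 4 = 134234132

134234132


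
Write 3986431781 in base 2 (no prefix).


3986431781 = 11101101100111000001111100100101 in binary

11101101100111000001111100100101


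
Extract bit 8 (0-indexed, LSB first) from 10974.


0b10101011011110, position 8 = 0

0


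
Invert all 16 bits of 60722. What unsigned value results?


60722 ^ 65535 = 4813

4813


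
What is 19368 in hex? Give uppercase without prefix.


19368 = 4BA8 hex

4BA8


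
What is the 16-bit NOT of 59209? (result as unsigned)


~0b1110011101001001 = 0b1100010110110 = 6326 (16-bit unsigned)

6326


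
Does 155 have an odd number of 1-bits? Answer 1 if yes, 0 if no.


0b10011011 has 5 ones => parity 1

1


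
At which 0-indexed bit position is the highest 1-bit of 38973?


0b1001100000111101. Highest set bit at position 15

15


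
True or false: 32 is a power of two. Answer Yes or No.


0b100000. Only one bit set => Yes

Yes


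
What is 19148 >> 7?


0b100101011001100 >> 7 = 0b10010101 = 149

149


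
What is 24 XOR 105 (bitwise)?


0b11000 ^ 0b1101001 = 0b1110001 = 113

113


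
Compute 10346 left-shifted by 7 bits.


0b10100001101010 << 7 = 0b101000011010100000000 = 1324288

1324288


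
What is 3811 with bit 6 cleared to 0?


3811 & ~(1 << 6) = 3747

3747


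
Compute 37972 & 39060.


0b1001010001010100 & 0b1001100010010100 = 0b1001000000010100 = 36884

36884


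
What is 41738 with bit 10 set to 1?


41738 | (1 << 10) = 41738 | 1024 = 42762

42762


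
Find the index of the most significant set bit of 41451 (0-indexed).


0b1010000111101011. Highest set bit at position 15

15


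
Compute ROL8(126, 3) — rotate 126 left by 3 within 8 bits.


Rotate 0b1111110 left by 3 (8-bit) = 0b11110011 = 243

243


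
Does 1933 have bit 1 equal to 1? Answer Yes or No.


0b11110001101, bit 1 = 0. No

No


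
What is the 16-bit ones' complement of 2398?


2398 ^ 65535 = 63137

63137


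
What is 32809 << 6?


0b1000000000101001 << 6 = 0b1000000000101001000000 = 2099776

2099776


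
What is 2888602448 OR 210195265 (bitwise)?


0b10101100001011001001001101010000 | 0b1100100001110101001101000001 = 0b10101100101011111101001101010001 = 2897204049

2897204049


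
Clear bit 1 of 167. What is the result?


167 & ~(1 << 1) = 165

165


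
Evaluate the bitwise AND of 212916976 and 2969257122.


0b1100101100001101101011110000 & 0b10110000111110110100010010100010 = 0b101100000100000010100000 = 11550880

11550880


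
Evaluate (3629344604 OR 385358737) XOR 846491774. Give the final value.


Step 1: 3629344604 | 385358737 = 3741024221
Step 2: 3741024221 ^ 846491774 = 3968798627

3968798627


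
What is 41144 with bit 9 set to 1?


41144 | (1 << 9) = 41144 | 512 = 41656

41656


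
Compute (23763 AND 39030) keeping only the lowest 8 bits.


Step 1: 23763 & 39030 = 6226
Step 2: 6226 & 255 = 82

82


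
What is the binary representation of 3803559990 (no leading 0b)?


3803559990 = 11100010101101011011100000110110 in binary

11100010101101011011100000110110


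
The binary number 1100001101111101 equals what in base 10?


1100001101111101 in decimal = 50045

50045


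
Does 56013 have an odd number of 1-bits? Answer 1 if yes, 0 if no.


0b1101101011001101 has 10 ones => parity 0

0


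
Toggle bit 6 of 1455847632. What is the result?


1455847632 ^ (1 << 6) = 1455847632 ^ 64 = 1455847568

1455847568


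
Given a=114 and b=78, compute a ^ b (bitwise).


114 ^ 78 = 60

60


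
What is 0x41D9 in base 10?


41D9 hex = 16857 decimal

16857


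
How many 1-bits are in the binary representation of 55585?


0b1101100100100001 has 7 set bits

7


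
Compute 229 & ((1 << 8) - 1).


229 & 255 = 229

229


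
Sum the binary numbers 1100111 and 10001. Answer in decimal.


1100111 + 10001 = 1111000 = 120

120


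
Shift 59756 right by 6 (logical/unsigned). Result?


0b1110100101101100 >> 6 = 0b1110100101 = 933

933


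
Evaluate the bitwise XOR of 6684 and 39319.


0b1101000011100 ^ 0b1001100110010111 = 0b1000001110001011 = 33675

33675


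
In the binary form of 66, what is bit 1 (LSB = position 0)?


0b1000010, position 1 = 1

1


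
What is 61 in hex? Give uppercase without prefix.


61 = 3D hex

3D


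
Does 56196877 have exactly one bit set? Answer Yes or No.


0b11010110010111111100001101. Multiple bits set => No

No


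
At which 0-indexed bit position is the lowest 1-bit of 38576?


0b1001011010110000. Lowest set bit at position 4

4


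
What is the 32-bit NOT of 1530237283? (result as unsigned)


~0b1011011001101011001000101100011 = 0b10100100110010100110111010011100 = 2764730012 (32-bit unsigned)

2764730012


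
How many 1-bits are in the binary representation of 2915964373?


0b10101101110011100001010111010101 has 18 set bits

18


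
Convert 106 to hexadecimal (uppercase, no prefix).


106 = 6A hex

6A


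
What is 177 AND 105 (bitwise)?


0b10110001 & 0b1101001 = 0b100001 = 33

33


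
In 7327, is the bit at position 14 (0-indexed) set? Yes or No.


0b1110010011111, bit 14 = 0. No

No


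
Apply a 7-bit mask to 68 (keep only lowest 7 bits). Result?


68 & 127 = 68

68


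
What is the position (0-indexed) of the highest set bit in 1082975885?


0b1000000100011001110011010001101. Highest set bit at position 30

30


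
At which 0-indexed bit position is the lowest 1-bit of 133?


0b10000101. Lowest set bit at position 0

0


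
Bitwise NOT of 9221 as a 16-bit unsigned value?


~0b10010000000101 = 0b1101101111111010 = 56314 (16-bit unsigned)

56314


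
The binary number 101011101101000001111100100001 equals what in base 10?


101011101101000001111100100001 in decimal = 733224737

733224737


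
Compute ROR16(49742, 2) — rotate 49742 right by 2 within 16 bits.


Rotate 0b1100001001001110 right by 2 (16-bit) = 0b1011000010010011 = 45203

45203


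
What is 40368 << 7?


0b1001110110110000 << 7 = 0b10011101101100000000000 = 5167104

5167104


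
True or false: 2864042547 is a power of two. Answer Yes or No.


0b10101010101101011101001000110011. Multiple bits set => No

No


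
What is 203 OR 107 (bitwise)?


0b11001011 | 0b1101011 = 0b11101011 = 235

235


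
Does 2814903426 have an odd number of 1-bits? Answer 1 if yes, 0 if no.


0b10100111110010000000010010000010 has 11 ones => parity 1

1


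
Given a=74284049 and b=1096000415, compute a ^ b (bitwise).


74284049 ^ 1096000415 = 1161748366

1161748366


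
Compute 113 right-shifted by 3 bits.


0b1110001 >> 3 = 0b1110 = 14

14


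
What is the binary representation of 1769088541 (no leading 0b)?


1769088541 = 1101001011100100010011000011101 in binary

1101001011100100010011000011101


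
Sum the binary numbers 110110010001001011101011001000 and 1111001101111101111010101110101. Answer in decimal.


110110010001001011101011001000 + 1111001101111101111010101110101 = 10110000000000111011000000111101 = 2953031741

2953031741


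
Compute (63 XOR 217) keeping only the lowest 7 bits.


Step 1: 63 ^ 217 = 230
Step 2: 230 & 127 = 102

102


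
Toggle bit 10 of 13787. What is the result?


13787 ^ (1 << 10) = 13787 ^ 1024 = 12763

12763


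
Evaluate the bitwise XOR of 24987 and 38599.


0b110000110011011 ^ 0b1001011011000111 = 0b1111011101011100 = 63324

63324


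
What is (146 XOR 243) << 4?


Step 1: 146 ^ 243 = 97
Step 2: 97 << 4 = 1552

1552


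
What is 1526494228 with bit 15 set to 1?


1526494228 | (1 << 15) = 1526494228 | 32768 = 1526526996

1526526996


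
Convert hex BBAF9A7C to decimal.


BBAF9A7C hex = 3148847740 decimal

3148847740


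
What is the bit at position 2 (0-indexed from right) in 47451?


0b1011100101011011, position 2 = 0

0


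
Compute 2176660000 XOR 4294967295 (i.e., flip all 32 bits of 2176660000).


2176660000 ^ 4294967295 = 2118307295

2118307295


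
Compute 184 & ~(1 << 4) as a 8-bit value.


184 & ~(1 << 4) = 168

168


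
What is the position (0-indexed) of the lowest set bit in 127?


0b1111111. Lowest set bit at position 0

0


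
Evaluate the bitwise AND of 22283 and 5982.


0b101011100001011 & 0b1011101011110 = 0b1011100001010 = 5898

5898


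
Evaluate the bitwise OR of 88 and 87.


0b1011000 | 0b1010111 = 0b1011111 = 95

95


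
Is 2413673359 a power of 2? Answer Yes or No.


0b10001111110111011011101110001111. Multiple bits set => No

No


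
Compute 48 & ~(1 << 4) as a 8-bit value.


48 & ~(1 << 4) = 32

32


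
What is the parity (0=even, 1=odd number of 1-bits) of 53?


0b110101 has 4 ones => parity 0

0


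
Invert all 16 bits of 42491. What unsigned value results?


42491 ^ 65535 = 23044

23044


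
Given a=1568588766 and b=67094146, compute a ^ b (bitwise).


1568588766 ^ 67094146 = 1585513820

1585513820


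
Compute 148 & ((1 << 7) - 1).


148 & 127 = 20

20


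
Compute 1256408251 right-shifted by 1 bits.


0b1001010111000110100010010111011 >> 1 = 0b100101011100011010001001011101 = 628204125

628204125


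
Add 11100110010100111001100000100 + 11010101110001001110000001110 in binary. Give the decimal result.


11100110010100111001100000100 + 11010101110001001110000001110 = 110111100000110000111100010010 = 931335954

931335954


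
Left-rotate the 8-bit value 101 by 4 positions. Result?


Rotate 0b1100101 left by 4 (8-bit) = 0b1010110 = 86

86


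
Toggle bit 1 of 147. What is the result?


147 ^ (1 << 1) = 147 ^ 2 = 145

145


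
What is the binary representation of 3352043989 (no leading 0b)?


3352043989 = 11000111110011000010000111010101 in binary

11000111110011000010000111010101


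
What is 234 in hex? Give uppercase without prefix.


234 = EA hex

EA


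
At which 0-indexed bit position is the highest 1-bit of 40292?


0b1001110101100100. Highest set bit at position 15

15


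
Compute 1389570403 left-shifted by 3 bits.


0b1010010110100110010100101100011 << 3 = 0b1010010110100110010100101100011000 = 11116563224

11116563224


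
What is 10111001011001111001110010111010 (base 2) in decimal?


10111001011001111001110010111010 in decimal = 3110575290

3110575290


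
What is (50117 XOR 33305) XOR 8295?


Step 1: 50117 ^ 33305 = 16860
Step 2: 16860 ^ 8295 = 25019

25019


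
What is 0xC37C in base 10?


C37C hex = 50044 decimal

50044


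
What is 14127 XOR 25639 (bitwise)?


0b11011100101111 ^ 0b110010000100111 = 0b101001100001000 = 21256

21256


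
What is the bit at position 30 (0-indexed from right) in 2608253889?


0b10011011011101101100101111000001, position 30 = 0

0


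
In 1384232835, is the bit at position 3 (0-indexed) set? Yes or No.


0b1010010100000011011011110000011, bit 3 = 0. No

No


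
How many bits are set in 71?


0b1000111 has 4 set bits

4


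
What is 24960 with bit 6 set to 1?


24960 | (1 << 6) = 24960 | 64 = 25024

25024


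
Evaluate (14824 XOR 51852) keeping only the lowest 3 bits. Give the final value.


Step 1: 14824 ^ 51852 = 62308
Step 2: 62308 & 7 = 4

4


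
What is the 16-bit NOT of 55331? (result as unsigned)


~0b1101100000100011 = 0b10011111011100 = 10204 (16-bit unsigned)

10204


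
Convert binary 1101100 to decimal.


1101100 in decimal = 108

108


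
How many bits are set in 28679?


0b111000000000111 has 6 set bits

6


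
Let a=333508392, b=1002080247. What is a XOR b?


333508392 ^ 1002080247 = 677013727

677013727


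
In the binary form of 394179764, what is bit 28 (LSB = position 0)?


0b10111011111101011010010110100, position 28 = 1

1


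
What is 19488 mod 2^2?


19488 & 3 = 0

0


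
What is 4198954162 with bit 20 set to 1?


4198954162 | (1 << 20) = 4198954162 | 1048576 = 4200002738

4200002738


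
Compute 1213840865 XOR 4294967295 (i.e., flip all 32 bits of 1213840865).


1213840865 ^ 4294967295 = 3081126430

3081126430


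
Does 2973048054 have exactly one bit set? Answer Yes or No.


0b10110001001101010001110011110110. Multiple bits set => No

No


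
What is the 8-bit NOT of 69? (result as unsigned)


~0b1000101 = 0b10111010 = 186 (8-bit unsigned)

186


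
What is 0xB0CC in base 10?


B0CC hex = 45260 decimal

45260


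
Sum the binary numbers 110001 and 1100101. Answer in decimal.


110001 + 1100101 = 10010110 = 150

150


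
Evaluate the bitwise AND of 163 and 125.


0b10100011 & 0b1111101 = 0b100001 = 33

33


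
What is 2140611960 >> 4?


0b1111111100101110010010101111000 >> 4 = 0b111111110010111001001010111 = 133788247

133788247


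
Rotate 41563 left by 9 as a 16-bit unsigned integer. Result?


Rotate 0b1010001001011011 left by 9 (16-bit) = 0b1011011101000100 = 46916

46916


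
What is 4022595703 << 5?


0b11101111110000111111000001110111 << 5 = 0b1110111111000011111100000111011100000 = 128723062496

128723062496


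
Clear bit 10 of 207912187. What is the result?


207912187 & ~(1 << 10) = 207911163

207911163


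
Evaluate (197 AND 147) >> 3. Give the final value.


Step 1: 197 & 147 = 129
Step 2: 129 >> 3 = 16

16


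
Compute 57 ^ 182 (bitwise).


0b111001 ^ 0b10110110 = 0b10001111 = 143

143


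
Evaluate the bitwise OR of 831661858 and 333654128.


0b110001100100100010011100100010 | 0b10011111000110010100001110000 = 0b110011111100110010111101110010 = 871575410

871575410


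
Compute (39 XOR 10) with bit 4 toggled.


Step 1: 39 ^ 10 = 45
Step 2: 45 ^ (1 << 4) = 45 ^ 16 = 61

61


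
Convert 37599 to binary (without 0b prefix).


37599 = 1001001011011111 in binary

1001001011011111


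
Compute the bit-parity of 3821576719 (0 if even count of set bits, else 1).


0b11100011110010001010001000001111 has 15 ones => parity 1

1


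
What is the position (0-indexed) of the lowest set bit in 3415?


0b110101010111. Lowest set bit at position 0

0


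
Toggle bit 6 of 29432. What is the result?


29432 ^ (1 << 6) = 29432 ^ 64 = 29368

29368


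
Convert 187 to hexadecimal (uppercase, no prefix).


187 = BB hex

BB


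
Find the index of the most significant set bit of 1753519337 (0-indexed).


0b1101000100001001001010011101001. Highest set bit at position 30

30


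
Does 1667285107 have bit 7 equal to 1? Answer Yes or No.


0b1100011011000001100000001110011, bit 7 = 0. No

No


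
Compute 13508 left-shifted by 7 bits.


0b11010011000100 << 7 = 0b110100110001000000000 = 1729024

1729024


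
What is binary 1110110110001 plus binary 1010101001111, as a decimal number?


1110110110001 + 1010101001111 = 11001100000000 = 13056

13056


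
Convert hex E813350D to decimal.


E813350D hex = 3893572877 decimal

3893572877


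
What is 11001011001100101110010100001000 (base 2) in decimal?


11001011001100101110010100001000 in decimal = 3409110280

3409110280


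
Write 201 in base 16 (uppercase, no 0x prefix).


201 = C9 hex

C9


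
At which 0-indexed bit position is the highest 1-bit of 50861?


0b1100011010101101. Highest set bit at position 15

15


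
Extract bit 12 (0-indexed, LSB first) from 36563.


0b1000111011010011, position 12 = 0

0


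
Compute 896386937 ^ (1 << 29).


896386937 ^ (1 << 29) = 896386937 ^ 536870912 = 359516025

359516025


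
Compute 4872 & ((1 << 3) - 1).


4872 & 7 = 0

0


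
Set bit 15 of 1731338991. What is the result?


1731338991 | (1 << 15) = 1731338991 | 32768 = 1731371759

1731371759


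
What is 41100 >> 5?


0b1010000010001100 >> 5 = 0b10100000100 = 1284

1284


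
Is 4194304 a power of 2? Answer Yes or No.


0b10000000000000000000000. Only one bit set => Yes

Yes


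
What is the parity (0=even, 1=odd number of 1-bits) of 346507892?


0b10100101001110100101001110100 has 14 ones => parity 0

0


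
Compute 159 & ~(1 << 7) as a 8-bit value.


159 & ~(1 << 7) = 31

31


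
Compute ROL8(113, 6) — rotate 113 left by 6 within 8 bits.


Rotate 0b1110001 left by 6 (8-bit) = 0b1011100 = 92

92


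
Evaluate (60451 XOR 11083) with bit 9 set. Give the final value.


Step 1: 60451 ^ 11083 = 51048
Step 2: 51048 | (1 << 9) = 51048 | 512 = 51048

51048


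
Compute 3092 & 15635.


0b110000010100 & 0b11110100010011 = 0b110000010000 = 3088

3088


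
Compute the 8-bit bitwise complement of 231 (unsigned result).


~0b11100111 = 0b11000 = 24 (8-bit unsigned)

24


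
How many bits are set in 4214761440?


0b11111011001110000010011111100000 has 17 set bits

17


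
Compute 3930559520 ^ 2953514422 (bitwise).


0b11101010010001111001010000100000 ^ 0b10110000000010110000110110110110 = 0b1011010010011001001100110010110 = 1514969494

1514969494


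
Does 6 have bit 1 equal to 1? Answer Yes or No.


0b110, bit 1 = 1. Yes

Yes


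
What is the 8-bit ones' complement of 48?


48 ^ 255 = 207

207


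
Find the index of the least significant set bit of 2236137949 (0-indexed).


0b10000101010010001100000111011101. Lowest set bit at position 0

0


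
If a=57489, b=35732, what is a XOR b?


57489 ^ 35732 = 27397

27397


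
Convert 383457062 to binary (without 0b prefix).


383457062 = 10110110110110001011100100110 in binary

10110110110110001011100100110


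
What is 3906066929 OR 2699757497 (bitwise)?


0b11101000110100011101100111110001 | 0b10100000111010110000011110111001 = 0b11101000111110111101111111111001 = 3908820985

3908820985


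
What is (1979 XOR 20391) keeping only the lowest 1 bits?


Step 1: 1979 ^ 20391 = 18460
Step 2: 18460 & 1 = 0

0


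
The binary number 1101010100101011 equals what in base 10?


1101010100101011 in decimal = 54571

54571


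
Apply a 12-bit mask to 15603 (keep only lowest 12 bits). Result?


15603 & 4095 = 3315

3315


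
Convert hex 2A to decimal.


2A hex = 42 decimal

42


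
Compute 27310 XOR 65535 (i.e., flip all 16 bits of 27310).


27310 ^ 65535 = 38225

38225


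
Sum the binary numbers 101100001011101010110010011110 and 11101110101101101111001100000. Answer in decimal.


101100001011101010110010011110 + 11101110101101101111001100000 = 1001010000001011000101011111110 = 1241877246

1241877246


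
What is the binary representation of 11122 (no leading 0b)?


11122 = 10101101110010 in binary

10101101110010


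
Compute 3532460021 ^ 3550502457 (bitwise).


0b11010010100011010000111111110101 ^ 0b11010011101000000101111000111001 = 0b1001011010101000111001100 = 19747276

19747276


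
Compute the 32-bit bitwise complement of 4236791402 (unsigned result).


~0b11111100100010000100111001101010 = 0b11011101111011000110010101 = 58175893 (32-bit unsigned)

58175893


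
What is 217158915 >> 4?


0b1100111100011001010100000011 >> 4 = 0b110011110001100101010000 = 13572432

13572432


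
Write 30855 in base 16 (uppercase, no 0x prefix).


30855 = 7887 hex

7887


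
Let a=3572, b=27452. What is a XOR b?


3572 ^ 27452 = 26312

26312


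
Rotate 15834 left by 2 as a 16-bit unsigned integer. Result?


Rotate 0b11110111011010 left by 2 (16-bit) = 0b1111011101101000 = 63336

63336


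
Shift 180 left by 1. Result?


0b10110100 << 1 = 0b101101000 = 360

360


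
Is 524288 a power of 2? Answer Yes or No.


0b10000000000000000000. Only one bit set => Yes

Yes


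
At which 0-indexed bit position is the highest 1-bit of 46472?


0b1011010110001000. Highest set bit at position 15

15


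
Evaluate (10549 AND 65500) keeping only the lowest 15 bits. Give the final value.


Step 1: 10549 & 65500 = 10516
Step 2: 10516 & 32767 = 10516

10516


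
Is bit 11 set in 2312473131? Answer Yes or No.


0b10001001110101011000101000101011, bit 11 = 1. Yes

Yes


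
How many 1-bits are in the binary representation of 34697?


0b1000011110001001 has 7 set bits

7


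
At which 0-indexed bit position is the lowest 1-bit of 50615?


0b1100010110110111. Lowest set bit at position 0

0


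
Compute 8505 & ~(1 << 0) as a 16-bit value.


8505 & ~(1 << 0) = 8504

8504


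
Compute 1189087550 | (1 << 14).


1189087550 | (1 << 14) = 1189087550 | 16384 = 1189103934

1189103934


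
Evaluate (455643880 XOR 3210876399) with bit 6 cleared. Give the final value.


Step 1: 455643880 ^ 3210876399 = 2756347655
Step 2: 2756347655 & ~(1 << 6) = 2756347655

2756347655


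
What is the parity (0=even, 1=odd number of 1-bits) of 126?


0b1111110 has 6 ones => parity 0

0


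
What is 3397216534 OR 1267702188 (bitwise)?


0b11001010011111010110100100010110 | 0b1001011100011111001100110101100 = 0b11001011111111111111100110111110 = 3422550462

3422550462


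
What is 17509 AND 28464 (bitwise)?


0b100010001100101 & 0b110111100110000 = 0b100010000100000 = 17440

17440


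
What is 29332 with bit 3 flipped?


29332 ^ (1 << 3) = 29332 ^ 8 = 29340

29340


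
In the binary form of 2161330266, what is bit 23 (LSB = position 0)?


0b10000000110100110100100001011010, position 23 = 1

1


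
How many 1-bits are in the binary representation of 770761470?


0b101101111100001110001011111110 has 19 set bits

19


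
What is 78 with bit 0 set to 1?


78 | (1 << 0) = 78 | 1 = 79

79


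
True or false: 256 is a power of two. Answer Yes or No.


0b100000000. Only one bit set => Yes

Yes


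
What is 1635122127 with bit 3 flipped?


1635122127 ^ (1 << 3) = 1635122127 ^ 8 = 1635122119

1635122119


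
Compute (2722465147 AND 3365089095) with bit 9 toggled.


Step 1: 2722465147 & 3365089095 = 2147550531
Step 2: 2147550531 ^ (1 << 9) = 2147550531 ^ 512 = 2147551043

2147551043


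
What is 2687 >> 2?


0b101001111111 >> 2 = 0b1010011111 = 671

671


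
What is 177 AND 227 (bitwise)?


0b10110001 & 0b11100011 = 0b10100001 = 161

161


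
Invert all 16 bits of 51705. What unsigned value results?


51705 ^ 65535 = 13830

13830


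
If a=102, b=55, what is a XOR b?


102 ^ 55 = 81

81


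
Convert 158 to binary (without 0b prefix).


158 = 10011110 in binary

10011110


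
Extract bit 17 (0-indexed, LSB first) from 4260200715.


0b11111101111011011000000100001011, position 17 = 0

0


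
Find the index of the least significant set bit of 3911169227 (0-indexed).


0b11101001000111111011010011001011. Lowest set bit at position 0

0


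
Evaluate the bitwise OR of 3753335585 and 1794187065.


0b11011111101101110101101100100001 | 0b1101010111100010001111100111001 = 0b11111111111101110101111100111001 = 4294401849

4294401849


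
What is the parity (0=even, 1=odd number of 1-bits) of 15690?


0b11110101001010 has 8 ones => parity 0

0


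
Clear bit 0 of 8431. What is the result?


8431 & ~(1 << 0) = 8430

8430


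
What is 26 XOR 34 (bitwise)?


0b11010 ^ 0b100010 = 0b111000 = 56

56


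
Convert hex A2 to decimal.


A2 hex = 162 decimal

162


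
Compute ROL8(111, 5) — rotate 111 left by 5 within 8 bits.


Rotate 0b1101111 left by 5 (8-bit) = 0b11101101 = 237

237


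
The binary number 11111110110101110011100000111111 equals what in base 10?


11111110110101110011100000111111 in decimal = 4275517503

4275517503


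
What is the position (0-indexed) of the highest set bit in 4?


0b100. Highest set bit at position 2

2


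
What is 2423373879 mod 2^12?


2423373879 & 4095 = 55

55


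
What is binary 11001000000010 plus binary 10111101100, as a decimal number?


11001000000010 + 10111101100 = 11011111101110 = 14318

14318


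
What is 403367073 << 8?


0b11000000010101110010010100001 << 8 = 0b1100000001010111001001010000100000000 = 103261970688

103261970688


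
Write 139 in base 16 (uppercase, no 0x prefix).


139 = 8B hex

8B


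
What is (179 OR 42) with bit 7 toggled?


Step 1: 179 | 42 = 187
Step 2: 187 ^ (1 << 7) = 187 ^ 128 = 59

59


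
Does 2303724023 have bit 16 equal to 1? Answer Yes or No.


0b10001001010100000000100111110111, bit 16 = 0. No

No


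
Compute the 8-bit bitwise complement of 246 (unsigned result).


~0b11110110 = 0b1001 = 9 (8-bit unsigned)

9


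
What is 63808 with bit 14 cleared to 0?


63808 & ~(1 << 14) = 47424

47424


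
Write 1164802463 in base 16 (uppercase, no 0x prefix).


1164802463 = 456D799F hex

456D799F


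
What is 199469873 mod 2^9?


199469873 & 511 = 305

305


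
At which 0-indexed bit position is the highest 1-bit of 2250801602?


0b10000110001010001000000111000010. Highest set bit at position 31

31


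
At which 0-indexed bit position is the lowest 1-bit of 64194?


0b1111101011000010. Lowest set bit at position 1

1


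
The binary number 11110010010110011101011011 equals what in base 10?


11110010010110011101011011 in decimal = 63530843

63530843


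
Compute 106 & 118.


0b1101010 & 0b1110110 = 0b1100010 = 98

98


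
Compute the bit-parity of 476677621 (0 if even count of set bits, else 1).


0b11100011010011000010111110101 has 16 ones => parity 0

0


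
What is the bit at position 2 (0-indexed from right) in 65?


0b1000001, position 2 = 0

0


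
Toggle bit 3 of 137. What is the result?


137 ^ (1 << 3) = 137 ^ 8 = 129

129


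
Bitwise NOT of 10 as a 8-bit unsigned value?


~0b1010 = 0b11110101 = 245 (8-bit unsigned)

245


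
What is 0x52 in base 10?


52 hex = 82 decimal

82


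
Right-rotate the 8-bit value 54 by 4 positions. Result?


Rotate 0b110110 right by 4 (8-bit) = 0b1100011 = 99

99


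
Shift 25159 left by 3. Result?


0b110001001000111 << 3 = 0b110001001000111000 = 201272

201272


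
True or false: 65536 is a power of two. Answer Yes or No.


0b10000000000000000. Only one bit set => Yes

Yes


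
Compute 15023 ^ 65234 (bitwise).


0b11101010101111 ^ 0b1111111011010010 = 0b1100010001111101 = 50301

50301


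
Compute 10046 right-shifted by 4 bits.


0b10011100111110 >> 4 = 0b1001110011 = 627

627


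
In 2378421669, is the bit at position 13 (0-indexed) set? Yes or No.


0b10001101110000111101010110100101, bit 13 = 0. No

No


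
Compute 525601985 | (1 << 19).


525601985 | (1 << 19) = 525601985 | 524288 = 526126273

526126273


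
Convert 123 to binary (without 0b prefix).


123 = 1111011 in binary

1111011


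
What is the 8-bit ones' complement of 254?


254 ^ 255 = 1

1


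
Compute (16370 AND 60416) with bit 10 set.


Step 1: 16370 & 60416 = 11264
Step 2: 11264 | (1 << 10) = 11264 | 1024 = 11264

11264


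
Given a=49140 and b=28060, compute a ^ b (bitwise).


49140 ^ 28060 = 53864

53864


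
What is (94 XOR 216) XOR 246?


Step 1: 94 ^ 216 = 134
Step 2: 134 ^ 246 = 112

112


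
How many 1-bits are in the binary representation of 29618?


0b111001110110010 has 9 set bits

9


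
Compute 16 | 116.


0b10000 | 0b1110100 = 0b1110100 = 116

116


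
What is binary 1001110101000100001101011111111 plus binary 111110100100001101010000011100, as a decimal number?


1001110101000100001101011111111 + 111110100100001101010000011100 = 10001101001100101110111100011011 = 2368925467

2368925467


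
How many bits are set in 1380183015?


0b1010010010000111110101111100111 has 18 set bits

18


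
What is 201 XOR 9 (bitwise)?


0b11001001 ^ 0b1001 = 0b11000000 = 192

192


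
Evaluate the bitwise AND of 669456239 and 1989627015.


0b100111111001110001011101101111 & 0b1110110100101110100110010000111 = 0b100110100001110000010000000111 = 646382599

646382599


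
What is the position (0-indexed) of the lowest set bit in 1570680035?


0b1011101100111101010110011100011. Lowest set bit at position 0

0


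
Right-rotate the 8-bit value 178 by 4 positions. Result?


Rotate 0b10110010 right by 4 (8-bit) = 0b101011 = 43

43


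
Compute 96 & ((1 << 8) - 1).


96 & 255 = 96

96


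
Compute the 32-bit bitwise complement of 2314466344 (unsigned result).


~0b10001001111100111111010000101000 = 0b1110110000011000000101111010111 = 1980500951 (32-bit unsigned)

1980500951


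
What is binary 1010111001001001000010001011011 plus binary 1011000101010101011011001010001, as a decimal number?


1010111001001001000010001011011 + 1011000101010101011011001010001 = 10101111110011110011101010101100 = 2949593772

2949593772


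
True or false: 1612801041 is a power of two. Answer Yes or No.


0b1100000001000010110010000010001. Multiple bits set => No

No


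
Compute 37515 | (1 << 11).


37515 | (1 << 11) = 37515 | 2048 = 39563

39563


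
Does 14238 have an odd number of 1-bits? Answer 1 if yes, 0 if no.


0b11011110011110 has 10 ones => parity 0

0
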